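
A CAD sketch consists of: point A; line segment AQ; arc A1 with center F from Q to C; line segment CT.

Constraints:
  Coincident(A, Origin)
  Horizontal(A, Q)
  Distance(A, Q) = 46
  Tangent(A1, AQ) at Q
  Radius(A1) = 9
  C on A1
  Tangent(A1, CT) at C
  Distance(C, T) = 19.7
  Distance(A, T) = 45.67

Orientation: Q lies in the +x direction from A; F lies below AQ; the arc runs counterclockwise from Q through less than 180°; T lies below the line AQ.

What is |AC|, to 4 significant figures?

37.98

Checks: A = (0.00, 0.00) ✓; ∠(FQ, QA) = 90.00° ✓; |FC| = 9.000 ✓; ∠(FC, CT) = 90.00° ✓; |CT| = 19.70 ✓; |AT| = 45.67 ✓.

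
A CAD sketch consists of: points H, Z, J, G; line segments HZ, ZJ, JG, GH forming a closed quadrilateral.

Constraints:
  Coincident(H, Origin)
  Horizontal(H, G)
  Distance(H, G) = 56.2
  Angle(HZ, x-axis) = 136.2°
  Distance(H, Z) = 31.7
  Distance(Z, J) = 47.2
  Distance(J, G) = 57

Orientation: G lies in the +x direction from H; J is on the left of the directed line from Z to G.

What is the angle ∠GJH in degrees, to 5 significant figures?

64.368°

H is at the origin; HG is horizontal with |HG| = 56.2 and G in +x, so G = (56.2, 0). HZ runs at 136.2° with |HZ| = 31.7, so Z = (-22.880, 21.941). J is determined by |ZJ| = 47.2 and |JG| = 57.0 together: it lies at the intersection of circle(Z, 47.2) and circle(G, 57.0). With |ZG| = 82.067, the foot of the radical line on ZG is 34.812 from Z and the perpendicular offset is √(47.2² − 34.812²) = 31.874. Taking the left-of-ZG solution: J = (19.187, 43.348).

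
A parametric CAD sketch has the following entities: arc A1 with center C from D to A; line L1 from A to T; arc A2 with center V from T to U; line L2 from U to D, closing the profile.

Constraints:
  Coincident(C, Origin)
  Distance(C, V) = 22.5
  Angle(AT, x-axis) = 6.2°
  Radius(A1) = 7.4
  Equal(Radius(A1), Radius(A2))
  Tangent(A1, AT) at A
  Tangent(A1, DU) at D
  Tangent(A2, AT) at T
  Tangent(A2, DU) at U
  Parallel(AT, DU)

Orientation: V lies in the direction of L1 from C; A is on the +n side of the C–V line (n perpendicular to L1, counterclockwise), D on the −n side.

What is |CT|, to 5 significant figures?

23.686

The slot axis is L1's direction at 6.2°, so u = (cos 6.2°, sin 6.2°) = (0.99415, 0.10800) and n = (−sin 6.2°, cos 6.2°) = (-0.10800, 0.99415). C is at the origin and V lies 22.5 along u from C, so V = 22.5·u = (22.368, 2.4300). Tangency of A1 to both parallel lines with radius 7.4 puts A and D at C ± 7.4·n: A = (-0.79920, 7.3567), D = (0.79920, -7.3567). Equal radii place T and U the same way about V: T = V + 7.4·n = (21.569, 9.7867), U = V − 7.4·n = (23.168, -4.9267). Then |CT| = |T − C| = 23.686.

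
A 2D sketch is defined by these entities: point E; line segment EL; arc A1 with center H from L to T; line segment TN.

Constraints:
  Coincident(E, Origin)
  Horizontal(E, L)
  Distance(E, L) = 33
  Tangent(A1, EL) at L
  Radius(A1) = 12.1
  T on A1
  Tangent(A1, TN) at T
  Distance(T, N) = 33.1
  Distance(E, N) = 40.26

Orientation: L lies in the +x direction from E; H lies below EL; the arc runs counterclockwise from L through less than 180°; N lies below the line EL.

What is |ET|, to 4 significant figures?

23.05

Checks: ∠(HL, LE) = 90.00° ✓; |HT| = 12.10 ✓; ∠(HT, TN) = 90.00° ✓; |TN| = 33.10 ✓; |EN| = 40.26 ✓.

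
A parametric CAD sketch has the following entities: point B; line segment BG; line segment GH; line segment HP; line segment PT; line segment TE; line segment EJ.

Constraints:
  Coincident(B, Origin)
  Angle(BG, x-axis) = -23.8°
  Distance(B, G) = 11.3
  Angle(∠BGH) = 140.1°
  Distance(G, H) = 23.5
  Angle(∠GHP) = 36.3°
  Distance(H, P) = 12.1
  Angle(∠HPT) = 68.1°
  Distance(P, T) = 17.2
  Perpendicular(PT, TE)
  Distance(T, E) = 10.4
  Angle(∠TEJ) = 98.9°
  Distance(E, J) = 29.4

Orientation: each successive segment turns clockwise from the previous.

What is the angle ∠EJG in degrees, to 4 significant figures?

41.12°

B is at the origin; BG runs at -23.8° with length 11.3, so G = (10.34, -4.560). ∠BGH = 140.1° gives GH at -63.70° from the x-axis; with |GH| = 23.5, H = (20.75, -25.63). ∠GHP = 36.3° gives HP at 152.6° from the x-axis; with |HP| = 12.1, P = (10.01, -20.06). ∠HPT = 68.1° gives PT at 40.70° from the x-axis; with |PT| = 17.2, T = (23.05, -8.843). The perpendicularity gives TE at right angles to PT, so TE runs at -49.30°; with |TE| = 10.4, E = (29.83, -16.73). ∠TEJ = 98.9° gives EJ at -130.4° from the x-axis; with |EJ| = 29.4, J = (10.78, -39.12). Then cos ∠EJG = JE·JG / (|JE||JG|), giving 41.12°.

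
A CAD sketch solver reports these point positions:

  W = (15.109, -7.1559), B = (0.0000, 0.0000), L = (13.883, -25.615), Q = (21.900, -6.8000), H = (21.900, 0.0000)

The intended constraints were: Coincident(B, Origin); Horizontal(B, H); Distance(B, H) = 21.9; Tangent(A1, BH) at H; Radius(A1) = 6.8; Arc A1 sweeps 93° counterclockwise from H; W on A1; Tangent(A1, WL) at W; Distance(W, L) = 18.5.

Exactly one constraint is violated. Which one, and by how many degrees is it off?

Tangent(A1, WL) at W — off by 6.80°.

B = (0.00, 0.00) ✓; B.y = 0.00, H.y = 0.00 ✓; |BH| = 21.90 ✓; ∠(QH, HB) = 90.00° ✓; |QH| = 6.800 ✓; bearing(Q→W) − bearing(Q→H) = 93.00° ✓; |QW| = 6.800 ✓; ∠(QW, WL) = 96.80° ✗; |WL| = 18.50 ✓.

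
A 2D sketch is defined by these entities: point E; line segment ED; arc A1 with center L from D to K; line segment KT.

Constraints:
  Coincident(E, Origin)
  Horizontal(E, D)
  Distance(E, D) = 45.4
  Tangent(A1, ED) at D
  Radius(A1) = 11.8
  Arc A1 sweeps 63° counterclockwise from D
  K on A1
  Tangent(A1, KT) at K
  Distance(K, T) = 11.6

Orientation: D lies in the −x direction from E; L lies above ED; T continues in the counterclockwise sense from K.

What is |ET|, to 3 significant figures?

34.0

E is at the origin; ED is horizontal with |ED| = 45.4 and D on the −x side, so D = (-45.4, 0.00). Tangency of A1 to ED means the radius LD is perpendicular to ED, so L = D + (0, 11.8) = (-45.4, 11.8). On A1, D sits at bearing -90° from L; a 63° counterclockwise sweep puts K at bearing -27°, so K = L + 11.8·(cos -27°, sin -27°) = (-34.9, 6.44). A1 meets KT tangentially, so LK is at right angles to KT, so KT runs along (−sin -27°, cos -27°); with |KT| = 11.6, T = (-29.6, 16.8). Then |ET| = |T − E| = 34.0.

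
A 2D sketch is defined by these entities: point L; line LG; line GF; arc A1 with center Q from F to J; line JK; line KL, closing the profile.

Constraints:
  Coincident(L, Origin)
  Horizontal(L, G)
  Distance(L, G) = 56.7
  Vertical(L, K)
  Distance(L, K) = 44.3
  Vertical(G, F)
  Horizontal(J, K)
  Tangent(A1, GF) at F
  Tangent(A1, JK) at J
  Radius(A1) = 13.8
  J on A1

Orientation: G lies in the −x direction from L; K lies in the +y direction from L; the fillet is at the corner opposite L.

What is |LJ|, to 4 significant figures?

61.67

L is at the origin; LG is horizontal with |LG| = 56.7 and G on the −x side, so G = (-56.70, 0.000). LK is vertical with |LK| = 44.3 and K on the +y side, so K = (0.000, 44.30). The virtual corner opposite L is at (-56.70, 44.30). Tangency of A1 to GF means the radius QF is perpendicular to GF and A1 meets JK tangentially, so QJ is at right angles to JK, with radius 13.8, so the center Q sits 13.8 in from both sides at Q = (-42.90, 30.50). That places the tangent points at F = (-56.70, 30.50) on GF and J = (-42.90, 44.30) on JK. Then |LJ| = |J − L| = 61.67.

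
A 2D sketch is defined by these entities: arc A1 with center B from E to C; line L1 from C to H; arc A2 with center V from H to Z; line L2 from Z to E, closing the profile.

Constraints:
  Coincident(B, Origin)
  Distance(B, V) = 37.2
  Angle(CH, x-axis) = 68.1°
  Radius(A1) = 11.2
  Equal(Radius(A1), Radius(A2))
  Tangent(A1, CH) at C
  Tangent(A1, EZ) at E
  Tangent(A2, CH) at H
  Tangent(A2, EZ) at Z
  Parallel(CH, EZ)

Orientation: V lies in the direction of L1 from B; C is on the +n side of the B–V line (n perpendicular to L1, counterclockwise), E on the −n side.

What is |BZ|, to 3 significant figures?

38.8

The slot axis is L1's direction at 68.1°, so u = (cos 68.1°, sin 68.1°) = (0.373, 0.928) and n = (−sin 68.1°, cos 68.1°) = (-0.928, 0.373). B is at the origin and V lies 37.2 along u from B, so V = 37.2·u = (13.9, 34.5). Tangency of A1 to both parallel lines with radius 11.2 puts C and E at B ± 11.2·n: C = (-10.4, 4.18), E = (10.4, -4.18). Equal radii place H and Z the same way about V: H = V + 11.2·n = (3.48, 38.7), Z = V − 11.2·n = (24.3, 30.3). Then |BZ| = |Z − B| = 38.8.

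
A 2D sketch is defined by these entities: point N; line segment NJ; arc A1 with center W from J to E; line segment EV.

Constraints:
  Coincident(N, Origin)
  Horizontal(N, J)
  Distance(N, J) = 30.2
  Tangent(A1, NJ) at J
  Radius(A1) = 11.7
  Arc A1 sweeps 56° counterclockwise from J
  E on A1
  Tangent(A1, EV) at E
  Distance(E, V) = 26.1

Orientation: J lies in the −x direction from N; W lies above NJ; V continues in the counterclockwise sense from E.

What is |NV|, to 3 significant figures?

27.4

On A1, J sits at bearing -90° from W; a 56° counterclockwise sweep puts E at bearing -34°, so E = W + 11.7·(cos -34°, sin -34°) = (-20.5, 5.16). A1 meets EV tangentially, so WE is at right angles to EV, so EV runs along (−sin -34°, cos -34°); with |EV| = 26.1, V = (-5.91, 26.8). Then |NV| = |V − N| = 27.4.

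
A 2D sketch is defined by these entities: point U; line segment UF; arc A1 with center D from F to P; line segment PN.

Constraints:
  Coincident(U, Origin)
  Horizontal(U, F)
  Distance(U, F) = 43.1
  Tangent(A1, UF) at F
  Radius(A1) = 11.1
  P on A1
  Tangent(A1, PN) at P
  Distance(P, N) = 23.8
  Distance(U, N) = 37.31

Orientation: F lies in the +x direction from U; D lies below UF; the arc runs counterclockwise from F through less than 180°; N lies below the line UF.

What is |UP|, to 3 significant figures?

33.6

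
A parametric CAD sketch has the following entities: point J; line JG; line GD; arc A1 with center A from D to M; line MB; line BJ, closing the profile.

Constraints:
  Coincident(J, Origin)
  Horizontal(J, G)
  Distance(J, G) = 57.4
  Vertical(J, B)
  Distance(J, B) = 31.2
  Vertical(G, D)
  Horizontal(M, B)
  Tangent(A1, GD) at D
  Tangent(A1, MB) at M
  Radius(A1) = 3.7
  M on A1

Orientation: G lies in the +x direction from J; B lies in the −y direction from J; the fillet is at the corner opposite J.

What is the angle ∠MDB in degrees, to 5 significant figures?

41.312°

J is at the origin; J and G share the same y with |JG| = 57.4 and G on the +x side, so G = (57.400, 0.0000). J and B share the same x with |JB| = 31.2 and B on the −y side, so B = (0.0000, -31.200). The virtual corner opposite J is at (57.400, -31.200). The tangent condition forces AD to be normal to GD and A1 meets MB tangentially, so AM is at right angles to MB, with radius 3.7, so the center A sits 3.7 in from both sides at A = (53.700, -27.500). That places the tangent points at D = (57.400, -27.500) on GD and M = (53.700, -31.200) on MB. Then cos ∠MDB = DM·DB / (|DM||DB|), giving 41.312°.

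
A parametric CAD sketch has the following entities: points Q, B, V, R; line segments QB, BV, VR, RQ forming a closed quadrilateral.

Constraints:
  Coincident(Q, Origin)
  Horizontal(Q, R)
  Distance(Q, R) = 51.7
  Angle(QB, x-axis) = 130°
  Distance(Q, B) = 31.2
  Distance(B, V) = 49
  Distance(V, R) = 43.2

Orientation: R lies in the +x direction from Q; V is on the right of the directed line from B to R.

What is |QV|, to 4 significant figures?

17.81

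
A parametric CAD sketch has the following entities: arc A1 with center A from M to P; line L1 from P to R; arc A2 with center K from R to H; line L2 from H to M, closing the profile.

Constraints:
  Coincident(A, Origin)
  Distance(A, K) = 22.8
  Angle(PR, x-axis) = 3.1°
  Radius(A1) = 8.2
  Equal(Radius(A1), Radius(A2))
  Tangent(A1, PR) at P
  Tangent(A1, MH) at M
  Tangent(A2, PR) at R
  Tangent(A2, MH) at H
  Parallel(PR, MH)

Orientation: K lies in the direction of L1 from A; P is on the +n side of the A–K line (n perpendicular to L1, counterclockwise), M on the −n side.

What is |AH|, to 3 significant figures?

24.2

The slot axis is L1's direction at 3.1°, so u = (cos 3.1°, sin 3.1°) = (0.999, 0.0541) and n = (−sin 3.1°, cos 3.1°) = (-0.0541, 0.999). A is at the origin and K lies 22.8 along u from A, so K = 22.8·u = (22.8, 1.23). Tangency of A1 to both parallel lines with radius 8.2 puts P and M at A ± 8.2·n: P = (-0.443, 8.19), M = (0.443, -8.19). Equal radii place R and H the same way about K: R = K + 8.2·n = (22.3, 9.42), H = K − 8.2·n = (23.2, -6.96). Then |AH| = |H − A| = 24.2.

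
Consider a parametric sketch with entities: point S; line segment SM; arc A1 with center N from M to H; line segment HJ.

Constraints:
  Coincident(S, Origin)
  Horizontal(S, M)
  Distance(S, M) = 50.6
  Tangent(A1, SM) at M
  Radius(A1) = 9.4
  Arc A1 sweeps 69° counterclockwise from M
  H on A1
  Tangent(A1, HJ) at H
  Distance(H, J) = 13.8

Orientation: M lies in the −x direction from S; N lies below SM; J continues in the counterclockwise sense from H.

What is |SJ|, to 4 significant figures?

67.04

On A1, M sits at bearing 90° from N; a 69° counterclockwise sweep puts H at bearing 159°, so H = N + 9.4·(cos 159°, sin 159°) = (-59.38, -6.031). Since A1 is tangent to HJ there, NH ⟂ HJ, so HJ runs along (−sin 159°, cos 159°); with |HJ| = 13.8, J = (-64.32, -18.91). Then |SJ| = |J − S| = 67.04.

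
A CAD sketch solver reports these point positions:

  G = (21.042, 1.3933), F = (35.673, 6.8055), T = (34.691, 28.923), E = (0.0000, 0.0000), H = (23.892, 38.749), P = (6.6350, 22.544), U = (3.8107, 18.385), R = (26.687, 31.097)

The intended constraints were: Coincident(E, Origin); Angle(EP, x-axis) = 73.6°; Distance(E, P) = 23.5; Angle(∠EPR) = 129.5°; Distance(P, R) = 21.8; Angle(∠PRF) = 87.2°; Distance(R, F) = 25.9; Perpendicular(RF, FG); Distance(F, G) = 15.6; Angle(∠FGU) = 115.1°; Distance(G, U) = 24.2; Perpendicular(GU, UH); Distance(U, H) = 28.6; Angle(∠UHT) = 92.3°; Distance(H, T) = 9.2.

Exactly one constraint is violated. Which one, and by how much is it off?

Distance(H, T) = 9.2 — off by 5.40.

E = (0.00, 0.00) ✓; EP at 73.60° ✓; |EP| = 23.50 ✓; ∠EPR = 129.5° ✓; |PR| = 21.80 ✓; ∠PRF = 87.20° ✓; |RF| = 25.90 ✓; ∠(RF, FG) = 90.00° ✓; |FG| = 15.60 ✓; ∠FGU = 115.1° ✓; |GU| = 24.20 ✓; ∠(GU, UH) = 90.00° ✓; |UH| = 28.60 ✓; ∠UHT = 92.30° ✓; |HT| = 14.60 ✗.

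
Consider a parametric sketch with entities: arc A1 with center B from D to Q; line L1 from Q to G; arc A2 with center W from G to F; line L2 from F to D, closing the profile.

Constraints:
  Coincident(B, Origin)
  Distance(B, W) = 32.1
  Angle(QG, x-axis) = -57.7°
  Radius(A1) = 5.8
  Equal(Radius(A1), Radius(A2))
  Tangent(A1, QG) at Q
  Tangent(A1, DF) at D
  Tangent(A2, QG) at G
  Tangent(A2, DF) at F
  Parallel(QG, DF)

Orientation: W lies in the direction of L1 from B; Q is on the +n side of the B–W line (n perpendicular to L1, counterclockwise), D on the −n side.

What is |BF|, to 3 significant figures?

32.6

Tangency of A1 to both parallel lines with radius 5.8 puts Q and D at B ± 5.8·n: Q = (4.90, 3.10), D = (-4.90, -3.10). Equal radii place G and F the same way about W: G = W + 5.8·n = (22.1, -24.0), F = W − 5.8·n = (12.3, -30.2). Then |BF| = |F − B| = 32.6.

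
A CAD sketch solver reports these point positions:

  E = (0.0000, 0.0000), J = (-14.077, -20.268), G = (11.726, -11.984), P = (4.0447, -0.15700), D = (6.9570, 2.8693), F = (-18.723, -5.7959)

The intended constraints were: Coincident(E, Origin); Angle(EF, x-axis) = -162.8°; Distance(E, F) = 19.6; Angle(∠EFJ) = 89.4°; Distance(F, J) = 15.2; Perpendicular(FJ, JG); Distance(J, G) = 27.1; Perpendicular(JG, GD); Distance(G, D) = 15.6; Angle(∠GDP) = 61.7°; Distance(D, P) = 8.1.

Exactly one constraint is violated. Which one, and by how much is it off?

Distance(D, P) = 8.1 — off by 3.90.

E = (0.00, 0.00) ✓; EF at -162.8° ✓; |EF| = 19.60 ✓; ∠EFJ = 89.40° ✓; |FJ| = 15.20 ✓; ∠(FJ, JG) = 90.00° ✓; |JG| = 27.10 ✓; ∠(JG, GD) = 90.00° ✓; |GD| = 15.60 ✓; ∠GDP = 61.70° ✓; |DP| = 4.200 ✗.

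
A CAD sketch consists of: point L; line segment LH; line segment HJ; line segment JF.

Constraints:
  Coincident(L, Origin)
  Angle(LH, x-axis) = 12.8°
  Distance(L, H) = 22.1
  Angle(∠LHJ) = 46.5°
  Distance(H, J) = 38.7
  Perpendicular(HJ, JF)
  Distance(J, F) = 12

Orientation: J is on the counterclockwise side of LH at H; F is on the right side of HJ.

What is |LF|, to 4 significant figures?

36.57

L is at the origin; LH runs at 12.8° with length 22.1, so H = 22.1·(cos 12.8°, sin 12.8°) = (21.55, 4.896). ∠LHJ = 46.5°, so HJ runs at 12.8° + (180° − 46.5°) = 146.3° from the x-axis; with |HJ| = 38.7, J = H + 38.7·(cos 146.3°, sin 146.3°) = (-10.65, 26.37). The perpendicularity gives JF at right angles to HJ; with |JF| = 12.0 on the right of HJ, F = J + 12.0·(0.5548, 0.8320) = (-3.988, 36.35). Then |LF| = |F − L| = 36.57.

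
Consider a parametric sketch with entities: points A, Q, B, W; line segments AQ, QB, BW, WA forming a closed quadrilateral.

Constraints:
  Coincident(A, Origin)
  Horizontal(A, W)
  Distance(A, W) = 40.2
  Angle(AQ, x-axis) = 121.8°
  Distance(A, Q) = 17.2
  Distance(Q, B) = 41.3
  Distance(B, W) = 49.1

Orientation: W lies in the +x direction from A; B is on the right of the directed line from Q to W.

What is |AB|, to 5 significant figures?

26.018

Checks: |QB| = 41.30 ✓; |BW| = 49.10 ✓.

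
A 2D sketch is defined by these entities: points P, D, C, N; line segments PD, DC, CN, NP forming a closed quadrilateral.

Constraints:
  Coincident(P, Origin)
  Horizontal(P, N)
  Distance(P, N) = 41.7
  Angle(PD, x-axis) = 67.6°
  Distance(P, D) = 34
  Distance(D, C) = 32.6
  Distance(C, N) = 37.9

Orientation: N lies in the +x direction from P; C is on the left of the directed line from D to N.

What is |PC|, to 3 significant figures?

58.7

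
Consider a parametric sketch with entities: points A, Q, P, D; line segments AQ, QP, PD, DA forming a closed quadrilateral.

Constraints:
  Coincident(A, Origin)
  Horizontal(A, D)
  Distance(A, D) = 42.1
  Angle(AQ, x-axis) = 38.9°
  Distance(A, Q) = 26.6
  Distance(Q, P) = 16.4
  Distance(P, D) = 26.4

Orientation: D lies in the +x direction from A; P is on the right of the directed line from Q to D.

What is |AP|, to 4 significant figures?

15.76

Checks: |QP| = 16.40 ✓; |PD| = 26.40 ✓.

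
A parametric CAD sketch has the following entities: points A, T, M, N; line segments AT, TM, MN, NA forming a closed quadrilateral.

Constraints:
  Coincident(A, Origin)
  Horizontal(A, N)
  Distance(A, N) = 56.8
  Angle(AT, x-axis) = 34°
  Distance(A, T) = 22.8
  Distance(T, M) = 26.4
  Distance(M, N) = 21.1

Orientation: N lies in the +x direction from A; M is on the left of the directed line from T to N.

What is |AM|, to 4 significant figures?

48.15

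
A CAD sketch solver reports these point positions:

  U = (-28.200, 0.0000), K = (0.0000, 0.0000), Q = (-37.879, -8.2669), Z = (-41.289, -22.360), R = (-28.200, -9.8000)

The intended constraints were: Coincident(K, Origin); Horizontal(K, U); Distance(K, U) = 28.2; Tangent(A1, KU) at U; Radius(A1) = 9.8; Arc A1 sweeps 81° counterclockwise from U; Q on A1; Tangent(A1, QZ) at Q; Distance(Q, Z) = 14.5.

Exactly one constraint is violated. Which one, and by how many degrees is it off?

Tangent(A1, QZ) at Q — off by 4.60°.

K = (0.00, 0.00) ✓; K.y = 0.00, U.y = 0.00 ✓; |KU| = 28.20 ✓; ∠(RU, UK) = 90.00° ✓; |RU| = 9.800 ✓; bearing(R→Q) − bearing(R→U) = 81.00° ✓; |RQ| = 9.800 ✓; ∠(RQ, QZ) = 94.60° ✗; |QZ| = 14.50 ✓.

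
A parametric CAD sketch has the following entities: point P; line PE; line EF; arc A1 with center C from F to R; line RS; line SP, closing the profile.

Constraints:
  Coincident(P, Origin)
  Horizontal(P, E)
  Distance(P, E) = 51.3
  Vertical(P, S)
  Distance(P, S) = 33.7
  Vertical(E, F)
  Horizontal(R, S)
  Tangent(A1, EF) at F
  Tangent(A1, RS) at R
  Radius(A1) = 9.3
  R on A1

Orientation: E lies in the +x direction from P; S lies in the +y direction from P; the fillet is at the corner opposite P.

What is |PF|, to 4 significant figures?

56.81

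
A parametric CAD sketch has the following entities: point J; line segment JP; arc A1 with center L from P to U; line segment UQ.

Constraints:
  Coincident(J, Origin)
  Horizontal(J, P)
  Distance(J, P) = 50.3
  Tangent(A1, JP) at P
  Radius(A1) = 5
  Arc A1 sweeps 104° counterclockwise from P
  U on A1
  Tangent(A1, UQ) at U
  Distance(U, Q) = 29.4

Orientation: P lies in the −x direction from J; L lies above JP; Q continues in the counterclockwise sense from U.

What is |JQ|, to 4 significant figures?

63.00

On A1, P sits at bearing -90° from L; a 104° counterclockwise sweep puts U at bearing 14°, so U = L + 5.0·(cos 14°, sin 14°) = (-45.45, 6.210). Since A1 is tangent to UQ there, LU ⟂ UQ, so UQ runs along (−sin 14°, cos 14°); with |UQ| = 29.4, Q = (-52.56, 34.74). Then |JQ| = |Q − J| = 63.00.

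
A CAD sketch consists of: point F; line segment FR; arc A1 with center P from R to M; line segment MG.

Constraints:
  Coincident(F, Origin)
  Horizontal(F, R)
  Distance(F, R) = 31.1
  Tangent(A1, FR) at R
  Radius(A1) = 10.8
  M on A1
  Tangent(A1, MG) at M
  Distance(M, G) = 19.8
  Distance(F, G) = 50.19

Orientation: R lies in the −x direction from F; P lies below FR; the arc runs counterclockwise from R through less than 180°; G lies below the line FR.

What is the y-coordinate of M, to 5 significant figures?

-12.519

Checks: |PM| = 10.80 ✓; ∠(PM, MG) = 90.00° ✓; |MG| = 19.80 ✓; |FG| = 50.19 ✓.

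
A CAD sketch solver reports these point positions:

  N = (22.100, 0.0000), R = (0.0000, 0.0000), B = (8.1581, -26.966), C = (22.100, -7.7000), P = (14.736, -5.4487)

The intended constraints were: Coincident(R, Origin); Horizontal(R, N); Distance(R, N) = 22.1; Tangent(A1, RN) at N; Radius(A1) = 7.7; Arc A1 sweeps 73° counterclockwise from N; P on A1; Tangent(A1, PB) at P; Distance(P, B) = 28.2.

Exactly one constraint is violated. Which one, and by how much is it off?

Distance(P, B) = 28.2 — off by 5.70.

R = (0.00, 0.00) ✓; R.y = 0.00, N.y = 0.00 ✓; |RN| = 22.10 ✓; ∠(CN, NR) = 90.00° ✓; |CN| = 7.700 ✓; bearing(C→P) − bearing(C→N) = 73.00° ✓; |CP| = 7.700 ✓; ∠(CP, PB) = 90.00° ✓; |PB| = 22.50 ✗.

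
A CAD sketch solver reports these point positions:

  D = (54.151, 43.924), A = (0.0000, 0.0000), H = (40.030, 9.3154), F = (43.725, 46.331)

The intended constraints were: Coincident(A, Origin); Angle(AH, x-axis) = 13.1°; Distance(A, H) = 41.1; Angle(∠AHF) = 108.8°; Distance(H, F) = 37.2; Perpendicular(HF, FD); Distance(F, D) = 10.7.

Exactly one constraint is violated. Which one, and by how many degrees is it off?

Perpendicular(HF, FD) — off by 7.30°.

A = (0.00, 0.00) ✓; AH at 13.10° ✓; |AH| = 41.10 ✓; ∠AHF = 108.8° ✓; |HF| = 37.20 ✓; ∠(HF, FD) = 97.30° ✗; |FD| = 10.70 ✓.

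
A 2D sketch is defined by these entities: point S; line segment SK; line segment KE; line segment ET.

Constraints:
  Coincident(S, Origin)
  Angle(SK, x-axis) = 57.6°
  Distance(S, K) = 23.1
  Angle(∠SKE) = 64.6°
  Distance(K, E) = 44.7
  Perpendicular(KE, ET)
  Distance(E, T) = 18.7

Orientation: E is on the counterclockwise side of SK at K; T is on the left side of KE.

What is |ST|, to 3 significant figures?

34.9

∠SKE = 64.6°, so KE runs at 57.6° + (180° − 64.6°) = 173° from the x-axis; with |KE| = 44.7, E = K + 44.7·(cos 173°, sin 173°) = (-32.0, 25.0). KE ⟂ ET; with |ET| = 18.7 on the left of KE, T = E + 18.7·(-0.122, -0.993) = (-34.3, 6.39). Then |ST| = |T − S| = 34.9.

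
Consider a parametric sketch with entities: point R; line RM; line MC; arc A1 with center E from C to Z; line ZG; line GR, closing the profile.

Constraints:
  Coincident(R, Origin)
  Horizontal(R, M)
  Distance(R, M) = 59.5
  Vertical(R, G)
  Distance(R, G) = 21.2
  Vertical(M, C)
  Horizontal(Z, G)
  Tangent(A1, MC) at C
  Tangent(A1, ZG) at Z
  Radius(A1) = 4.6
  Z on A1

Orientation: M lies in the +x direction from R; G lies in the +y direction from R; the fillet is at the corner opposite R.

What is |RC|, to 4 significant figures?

61.77

R is at the origin; R and M share the same y with |RM| = 59.5 and M on the +x side, so M = (59.50, 0.000). RG is vertical with |RG| = 21.2 and G on the +y side, so G = (0.000, 21.20). The virtual corner opposite R is at (59.50, 21.20). Since A1 is tangent to MC there, EC ⟂ MC and the tangent condition forces EZ to be normal to ZG, with radius 4.6, so the center E sits 4.6 in from both sides at E = (54.90, 16.60). That places the tangent points at C = (59.50, 16.60) on MC and Z = (54.90, 21.20) on ZG. Then |RC| = |C − R| = 61.77.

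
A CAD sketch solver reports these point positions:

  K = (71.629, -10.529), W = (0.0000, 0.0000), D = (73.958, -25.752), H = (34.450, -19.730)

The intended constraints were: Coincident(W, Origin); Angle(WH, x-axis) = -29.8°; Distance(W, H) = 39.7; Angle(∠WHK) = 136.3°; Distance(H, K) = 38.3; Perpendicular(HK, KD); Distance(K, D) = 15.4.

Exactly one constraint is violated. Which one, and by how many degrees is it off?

Perpendicular(HK, KD) — off by 5.20°.

W = (0.00, 0.00) ✓; WH at -29.80° ✓; |WH| = 39.70 ✓; ∠WHK = 136.3° ✓; |HK| = 38.30 ✓; ∠(HK, KD) = 95.20° ✗; |KD| = 15.40 ✓.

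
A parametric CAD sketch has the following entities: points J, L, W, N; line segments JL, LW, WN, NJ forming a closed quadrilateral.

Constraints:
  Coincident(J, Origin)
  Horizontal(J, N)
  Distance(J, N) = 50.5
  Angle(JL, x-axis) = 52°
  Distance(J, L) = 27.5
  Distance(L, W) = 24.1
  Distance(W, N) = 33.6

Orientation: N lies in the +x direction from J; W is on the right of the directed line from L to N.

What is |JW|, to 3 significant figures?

17.2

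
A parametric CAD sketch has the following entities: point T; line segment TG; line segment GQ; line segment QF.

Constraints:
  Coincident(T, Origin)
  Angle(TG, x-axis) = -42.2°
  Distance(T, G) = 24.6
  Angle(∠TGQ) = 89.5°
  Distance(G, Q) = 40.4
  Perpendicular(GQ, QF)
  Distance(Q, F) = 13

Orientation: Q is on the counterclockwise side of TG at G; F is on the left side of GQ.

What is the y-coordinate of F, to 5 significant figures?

22.288

∠TGQ = 89.5°, so GQ runs at -42.2° + (180° − 89.5°) = 48.300° from the x-axis; with |GQ| = 40.4, Q = G + 40.4·(cos 48.300°, sin 48.300°) = (45.099, 13.640). The perpendicularity gives QF at right angles to GQ; with |QF| = 13.0 on the left of GQ, F = Q + 13.0·(-0.74664, 0.66523) = (35.393, 22.288). So F.y = 22.288.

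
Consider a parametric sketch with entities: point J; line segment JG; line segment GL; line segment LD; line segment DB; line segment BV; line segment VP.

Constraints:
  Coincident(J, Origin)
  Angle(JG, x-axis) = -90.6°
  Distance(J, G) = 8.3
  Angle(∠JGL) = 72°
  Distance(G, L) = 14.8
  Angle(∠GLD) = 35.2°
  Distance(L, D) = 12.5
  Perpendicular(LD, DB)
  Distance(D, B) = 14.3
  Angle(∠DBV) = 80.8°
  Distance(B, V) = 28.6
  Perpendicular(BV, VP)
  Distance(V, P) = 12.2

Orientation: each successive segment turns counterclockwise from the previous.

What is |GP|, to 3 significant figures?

28.1

J is at the origin; JG runs at -90.6° with length 8.3, so G = (-0.0869, -8.30). ∠JGL = 72.0° gives GL at 17.4° from the x-axis; with |GL| = 14.8, L = (14.0, -3.87). ∠GLD = 35.2° gives LD at 162° from the x-axis; with |LD| = 12.5, D = (2.13, -0.0525). LD is perpendicular to DB, so DB runs at -108°; with |DB| = 14.3, B = (-2.24, -13.7). ∠DBV = 80.8° gives BV at -8.60° from the x-axis; with |BV| = 28.6, V = (26.0, -17.9). BV ⟂ VP, so VP runs at 81.4°; with |VP| = 12.2, P = (27.9, -5.88). Then |GP| = |P − G| = 28.1.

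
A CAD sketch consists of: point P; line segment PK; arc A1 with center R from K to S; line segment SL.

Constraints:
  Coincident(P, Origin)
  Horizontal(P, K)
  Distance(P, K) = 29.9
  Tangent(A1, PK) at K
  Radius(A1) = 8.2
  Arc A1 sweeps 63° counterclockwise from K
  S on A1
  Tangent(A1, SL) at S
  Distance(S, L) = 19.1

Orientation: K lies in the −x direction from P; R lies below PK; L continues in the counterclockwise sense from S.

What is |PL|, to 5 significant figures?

50.664

P is at the origin; P and K share the same y with |PK| = 29.9 and K on the −x side, so K = (-29.900, 0.0000). Since A1 is tangent to PK there, RK ⟂ PK, so R = K + (0, -8.2) = (-29.900, -8.2000). On A1, K sits at bearing 90° from R; a 63° counterclockwise sweep puts S at bearing 153°, so S = R + 8.2·(cos 153°, sin 153°) = (-37.206, -4.4773). A1 meets SL tangentially, so RS is at right angles to SL, so SL runs along (−sin 153°, cos 153°); with |SL| = 19.1, L = (-45.877, -21.496). Then |PL| = |L − P| = 50.664.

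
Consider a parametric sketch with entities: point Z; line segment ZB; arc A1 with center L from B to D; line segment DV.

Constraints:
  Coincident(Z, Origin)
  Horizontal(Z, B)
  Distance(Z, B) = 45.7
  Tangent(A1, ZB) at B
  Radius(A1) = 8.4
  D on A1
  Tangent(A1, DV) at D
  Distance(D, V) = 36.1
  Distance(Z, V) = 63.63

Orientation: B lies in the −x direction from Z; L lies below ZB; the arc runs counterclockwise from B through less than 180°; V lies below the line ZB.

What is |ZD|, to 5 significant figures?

54.844

Checks: |ZB| = 45.70 ✓; |LD| = 8.400 ✓; ∠(LD, DV) = 90.00° ✓; |DV| = 36.10 ✓; |ZV| = 63.63 ✓.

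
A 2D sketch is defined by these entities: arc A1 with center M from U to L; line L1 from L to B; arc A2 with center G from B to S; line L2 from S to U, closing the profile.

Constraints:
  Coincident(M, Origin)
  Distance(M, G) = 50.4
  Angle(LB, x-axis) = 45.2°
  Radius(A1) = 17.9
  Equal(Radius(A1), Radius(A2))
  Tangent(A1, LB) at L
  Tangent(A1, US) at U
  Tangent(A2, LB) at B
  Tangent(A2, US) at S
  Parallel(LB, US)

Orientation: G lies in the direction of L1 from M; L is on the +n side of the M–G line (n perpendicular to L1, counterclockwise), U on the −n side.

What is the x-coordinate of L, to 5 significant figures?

-12.701

M is at the origin and G lies 50.4 along u from M, so G = 50.4·u = (35.514, 35.762). Tangency of A1 to both parallel lines with radius 17.9 puts L and U at M ± 17.9·n: L = (-12.701, 12.613), U = (12.701, -12.613). So L.x = -12.701.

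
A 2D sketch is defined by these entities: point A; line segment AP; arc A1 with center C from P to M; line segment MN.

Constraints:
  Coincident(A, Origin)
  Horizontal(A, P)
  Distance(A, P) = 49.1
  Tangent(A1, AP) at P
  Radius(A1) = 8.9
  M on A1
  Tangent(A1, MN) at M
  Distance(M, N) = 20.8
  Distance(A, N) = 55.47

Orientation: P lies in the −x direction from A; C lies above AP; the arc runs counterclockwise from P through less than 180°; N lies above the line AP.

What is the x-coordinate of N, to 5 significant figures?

-45.807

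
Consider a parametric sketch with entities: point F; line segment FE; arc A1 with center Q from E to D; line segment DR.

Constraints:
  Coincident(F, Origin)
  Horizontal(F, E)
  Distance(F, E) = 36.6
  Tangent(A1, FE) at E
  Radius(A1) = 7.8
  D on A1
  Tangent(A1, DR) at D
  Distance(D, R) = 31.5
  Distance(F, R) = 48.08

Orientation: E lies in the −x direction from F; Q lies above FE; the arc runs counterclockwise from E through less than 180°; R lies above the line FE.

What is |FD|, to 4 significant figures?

29.79

Checks: |FE| = 36.60 ✓; |QE| = 7.800 ✓; |QD| = 7.800 ✓; ∠(QD, DR) = 90.00° ✓; |DR| = 31.50 ✓; |FR| = 48.08 ✓.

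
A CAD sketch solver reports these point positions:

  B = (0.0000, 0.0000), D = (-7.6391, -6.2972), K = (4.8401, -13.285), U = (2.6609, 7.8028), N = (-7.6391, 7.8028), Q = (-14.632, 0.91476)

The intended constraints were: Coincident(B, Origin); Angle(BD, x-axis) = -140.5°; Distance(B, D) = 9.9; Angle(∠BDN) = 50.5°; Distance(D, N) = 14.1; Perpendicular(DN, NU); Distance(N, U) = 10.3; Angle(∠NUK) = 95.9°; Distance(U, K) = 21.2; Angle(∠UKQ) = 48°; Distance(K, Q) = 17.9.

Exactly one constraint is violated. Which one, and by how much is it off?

Distance(K, Q) = 17.9 — off by 6.20.

B = (0.00, 0.00) ✓; BD at -140.5° ✓; |BD| = 9.900 ✓; ∠BDN = 50.50° ✓; |DN| = 14.10 ✓; ∠(DN, NU) = 90.00° ✓; |NU| = 10.30 ✓; ∠NUK = 95.90° ✓; |UK| = 21.20 ✓; ∠UKQ = 48.00° ✓; |KQ| = 24.10 ✗.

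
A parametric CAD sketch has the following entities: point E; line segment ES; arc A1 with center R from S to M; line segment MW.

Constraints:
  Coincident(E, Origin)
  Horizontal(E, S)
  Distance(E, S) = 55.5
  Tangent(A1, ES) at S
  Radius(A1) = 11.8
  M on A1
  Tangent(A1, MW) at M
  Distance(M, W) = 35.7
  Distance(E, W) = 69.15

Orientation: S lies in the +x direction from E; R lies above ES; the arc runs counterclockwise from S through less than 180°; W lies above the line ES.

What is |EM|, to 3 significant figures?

68.1

E is at the origin; ES is horizontal with |ES| = 55.5 and S on the +x side, so S = (55.5, 0.00). A1 meets ES tangentially, so RS is at right angles to ES, so R = S + (0, 11.8) = (55.5, 11.8). Since RM ⟂ MW (tangency), |RW| = √(11.8² + 35.7²) = 37.6 regardless of where M sits on A1. So W lies on both circle(E, 69.15) and circle(R, 37.6); the above-ES intersection is W = (49.0, 48.8). M is the foot of the tangent from W: M = (65.9, 17.4).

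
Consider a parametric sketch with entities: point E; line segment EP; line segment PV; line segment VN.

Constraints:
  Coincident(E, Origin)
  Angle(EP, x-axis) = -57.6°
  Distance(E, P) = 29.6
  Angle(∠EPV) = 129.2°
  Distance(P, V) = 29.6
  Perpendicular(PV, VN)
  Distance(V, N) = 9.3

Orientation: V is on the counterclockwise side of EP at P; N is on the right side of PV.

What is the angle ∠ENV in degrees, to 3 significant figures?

56.3°

∠EPV = 129.2°, so PV runs at -57.6° + (180° − 129.2°) = -6.80° from the x-axis; with |PV| = 29.6, V = P + 29.6·(cos -6.80°, sin -6.80°) = (45.3, -28.5). PV ⟂ VN; with |VN| = 9.3 on the right of PV, N = V + 9.3·(-0.118, -0.993) = (44.2, -37.7). Then cos ∠ENV = NE·NV / (|NE||NV|), giving 56.3°.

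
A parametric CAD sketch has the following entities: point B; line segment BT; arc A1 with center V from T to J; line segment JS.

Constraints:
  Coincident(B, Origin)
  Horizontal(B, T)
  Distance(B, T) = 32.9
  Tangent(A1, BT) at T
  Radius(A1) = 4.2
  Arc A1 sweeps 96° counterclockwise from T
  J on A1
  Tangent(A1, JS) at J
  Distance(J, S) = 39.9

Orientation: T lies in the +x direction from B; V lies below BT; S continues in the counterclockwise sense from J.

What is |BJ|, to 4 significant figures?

29.10

B is at the origin; B and T share the same y with |BT| = 32.9 and T on the +x side, so T = (32.90, 0.000). Since A1 is tangent to BT there, VT ⟂ BT, so V = T + (0, -4.2) = (32.90, -4.200). On A1, T sits at bearing 90° from V; a 96° counterclockwise sweep puts J at bearing 186°, so J = V + 4.2·(cos 186°, sin 186°) = (28.72, -4.639). Then |BJ| = |J − B| = 29.10.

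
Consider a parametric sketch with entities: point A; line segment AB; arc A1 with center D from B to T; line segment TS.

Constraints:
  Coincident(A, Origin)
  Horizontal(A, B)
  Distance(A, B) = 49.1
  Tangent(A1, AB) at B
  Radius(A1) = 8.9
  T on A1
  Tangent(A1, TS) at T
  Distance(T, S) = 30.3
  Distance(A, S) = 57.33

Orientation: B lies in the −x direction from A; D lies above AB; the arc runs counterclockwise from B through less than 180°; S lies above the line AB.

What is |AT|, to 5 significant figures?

41.265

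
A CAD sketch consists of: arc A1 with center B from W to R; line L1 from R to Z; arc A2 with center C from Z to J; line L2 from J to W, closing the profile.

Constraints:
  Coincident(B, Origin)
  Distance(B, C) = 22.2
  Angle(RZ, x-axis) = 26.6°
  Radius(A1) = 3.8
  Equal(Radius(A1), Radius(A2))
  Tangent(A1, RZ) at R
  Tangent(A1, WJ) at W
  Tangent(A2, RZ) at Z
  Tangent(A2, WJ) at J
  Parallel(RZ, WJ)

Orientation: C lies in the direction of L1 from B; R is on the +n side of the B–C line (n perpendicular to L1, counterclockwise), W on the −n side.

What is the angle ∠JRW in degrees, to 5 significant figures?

71.102°

The slot axis is L1's direction at 26.6°, so u = (cos 26.6°, sin 26.6°) = (0.89415, 0.44776) and n = (−sin 26.6°, cos 26.6°) = (-0.44776, 0.89415). B is at the origin and C lies 22.2 along u from B, so C = 22.2·u = (19.850, 9.9403). Tangency of A1 to both parallel lines with radius 3.8 puts R and W at B ± 3.8·n: R = (-1.7015, 3.3978), W = (1.7015, -3.3978). Equal radii place Z and J the same way about C: Z = C + 3.8·n = (18.149, 13.338), J = C − 3.8·n = (21.552, 6.5425). Then cos ∠JRW = RJ·RW / (|RJ||RW|), giving 71.102°.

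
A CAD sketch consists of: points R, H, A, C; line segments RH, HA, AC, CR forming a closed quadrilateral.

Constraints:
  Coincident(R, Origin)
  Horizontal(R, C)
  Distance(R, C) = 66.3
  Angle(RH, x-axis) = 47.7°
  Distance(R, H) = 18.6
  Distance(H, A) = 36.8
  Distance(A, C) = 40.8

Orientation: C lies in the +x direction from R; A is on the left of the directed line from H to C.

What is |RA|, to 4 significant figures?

54.99

Checks: RH at 47.70° ✓; |HA| = 36.80 ✓; |AC| = 40.80 ✓.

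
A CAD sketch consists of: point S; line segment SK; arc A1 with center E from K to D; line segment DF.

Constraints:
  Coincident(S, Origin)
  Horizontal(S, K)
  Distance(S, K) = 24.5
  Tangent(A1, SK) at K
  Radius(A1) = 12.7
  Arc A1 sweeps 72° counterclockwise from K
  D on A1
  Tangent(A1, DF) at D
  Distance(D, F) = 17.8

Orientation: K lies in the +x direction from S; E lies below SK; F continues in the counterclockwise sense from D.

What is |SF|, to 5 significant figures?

26.620

S is at the origin; SK is horizontal with |SK| = 24.5 and K on the +x side, so K = (24.500, 0.0000). Tangency of A1 to SK means the radius EK is perpendicular to SK, so E = K + (0, -12.7) = (24.500, -12.700). On A1, K sits at bearing 90° from E; a 72° counterclockwise sweep puts D at bearing 162°, so D = E + 12.7·(cos 162°, sin 162°) = (12.422, -8.7755). Tangency of A1 to DF means the radius ED is perpendicular to DF, so DF runs along (−sin 162°, cos 162°); with |DF| = 17.8, F = (6.9211, -25.704). Then |SF| = |F − S| = 26.620.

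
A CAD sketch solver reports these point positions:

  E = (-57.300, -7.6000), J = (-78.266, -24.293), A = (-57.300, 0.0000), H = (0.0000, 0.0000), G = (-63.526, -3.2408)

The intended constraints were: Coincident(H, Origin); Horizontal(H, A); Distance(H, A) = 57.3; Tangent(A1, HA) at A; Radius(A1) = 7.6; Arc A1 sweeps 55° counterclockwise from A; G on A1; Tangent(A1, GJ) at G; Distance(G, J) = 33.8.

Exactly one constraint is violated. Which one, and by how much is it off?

Distance(G, J) = 33.8 — off by 8.10.

H = (0.00, 0.00) ✓; H.y = 0.00, A.y = 0.00 ✓; |HA| = 57.30 ✓; ∠(EA, AH) = 90.00° ✓; |EA| = 7.600 ✓; bearing(E→G) − bearing(E→A) = 55.00° ✓; |EG| = 7.600 ✓; ∠(EG, GJ) = 90.00° ✓; |GJ| = 25.70 ✗.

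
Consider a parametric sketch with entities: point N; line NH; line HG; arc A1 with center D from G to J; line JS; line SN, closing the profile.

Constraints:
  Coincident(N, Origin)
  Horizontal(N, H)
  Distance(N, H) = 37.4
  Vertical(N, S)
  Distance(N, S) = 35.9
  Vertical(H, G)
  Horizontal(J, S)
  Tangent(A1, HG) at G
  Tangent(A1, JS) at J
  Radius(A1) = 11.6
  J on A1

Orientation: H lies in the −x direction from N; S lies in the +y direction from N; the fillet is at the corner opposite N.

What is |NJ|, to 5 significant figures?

44.209

The virtual corner opposite N is at (-37.400, 35.900). The tangent condition forces DG to be normal to HG and tangency of A1 to JS means the radius DJ is perpendicular to JS, with radius 11.6, so the center D sits 11.6 in from both sides at D = (-25.800, 24.300). That places the tangent points at G = (-37.400, 24.300) on HG and J = (-25.800, 35.900) on JS. Then |NJ| = |J − N| = 44.209.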